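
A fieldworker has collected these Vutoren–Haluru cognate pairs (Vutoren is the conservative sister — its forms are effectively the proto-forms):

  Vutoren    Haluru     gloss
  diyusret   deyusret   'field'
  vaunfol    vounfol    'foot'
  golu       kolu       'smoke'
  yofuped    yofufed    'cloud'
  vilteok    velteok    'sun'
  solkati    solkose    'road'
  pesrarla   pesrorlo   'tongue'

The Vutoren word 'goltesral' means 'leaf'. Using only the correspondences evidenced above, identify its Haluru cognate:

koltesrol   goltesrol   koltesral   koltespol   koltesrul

koltesrol

golu ~ kolu — Vutoren g corresponds to Haluru k word-initially before a back vowel.
solkati ~ solkose — Vutoren a corresponds to Haluru o after a consonant, before a consonant other than r, m, n, p, b, f, v.
Applying these to Vutoren 'goltesral':
  goltesral → koltesral   (g→k word-initially before a back vowel)
  koltesral → koltesrol   (a→o after a consonant, before a consonant other than r, m, n, p, b, f, v)
So the Haluru cognate is 'koltesrol'.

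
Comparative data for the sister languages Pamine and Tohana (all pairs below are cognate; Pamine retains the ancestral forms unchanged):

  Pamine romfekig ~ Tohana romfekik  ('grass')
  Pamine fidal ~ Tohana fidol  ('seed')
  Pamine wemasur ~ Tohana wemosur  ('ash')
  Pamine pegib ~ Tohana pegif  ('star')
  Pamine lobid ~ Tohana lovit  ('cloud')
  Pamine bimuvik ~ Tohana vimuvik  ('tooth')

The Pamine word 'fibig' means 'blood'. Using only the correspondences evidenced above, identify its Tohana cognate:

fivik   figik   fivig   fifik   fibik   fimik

fivik

lobid ~ lovit — Pamine b corresponds to Tohana v between vowels (before a front vowel).
romfekig ~ romfekik — Pamine g corresponds to Tohana k word-finally.
Applying these to Pamine 'fibig':
  fibig → fivig   (b→v between vowels (before a front vowel))
  fivig → fivik   (g→k word-finally)
So the Tohana cognate is 'fivik'.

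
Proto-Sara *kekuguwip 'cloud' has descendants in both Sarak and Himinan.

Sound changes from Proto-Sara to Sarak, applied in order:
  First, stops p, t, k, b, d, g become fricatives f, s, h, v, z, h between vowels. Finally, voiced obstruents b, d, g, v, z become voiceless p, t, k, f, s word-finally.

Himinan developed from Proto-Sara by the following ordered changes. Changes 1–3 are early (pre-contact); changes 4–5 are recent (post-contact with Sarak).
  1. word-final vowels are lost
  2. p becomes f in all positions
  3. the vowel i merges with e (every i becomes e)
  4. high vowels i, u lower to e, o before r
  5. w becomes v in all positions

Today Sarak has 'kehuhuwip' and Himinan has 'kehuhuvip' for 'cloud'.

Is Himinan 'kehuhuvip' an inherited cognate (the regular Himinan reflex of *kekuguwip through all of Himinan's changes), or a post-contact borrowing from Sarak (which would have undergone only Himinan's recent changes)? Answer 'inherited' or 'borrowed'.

If inherited, *kekuguwip would pass through all of Himinan's changes:
Himinan: *kekuguwip > kekuguwif > kekuguwef > kekuguvef  (by unconditioned shift, vowel merger, unconditioned shift)
If borrowed from Sarak 'kehuhuwip' after the early changes, it would undergo only the recent ones:
  rule 4 (pre-rhotic lowering): no change (kehuhuwip)
  rule 5 (unconditioned shift): kehuhuwip → kehuhuvip
  ⇒ as a loan: kehuhuvip
Himinan 'kehuhuvip' matches the loan outcome 'kehuhuvip', not the inherited 'kekuguvef' — it skipped the early Himinan changes, so it was borrowed from Sarak.

borrowed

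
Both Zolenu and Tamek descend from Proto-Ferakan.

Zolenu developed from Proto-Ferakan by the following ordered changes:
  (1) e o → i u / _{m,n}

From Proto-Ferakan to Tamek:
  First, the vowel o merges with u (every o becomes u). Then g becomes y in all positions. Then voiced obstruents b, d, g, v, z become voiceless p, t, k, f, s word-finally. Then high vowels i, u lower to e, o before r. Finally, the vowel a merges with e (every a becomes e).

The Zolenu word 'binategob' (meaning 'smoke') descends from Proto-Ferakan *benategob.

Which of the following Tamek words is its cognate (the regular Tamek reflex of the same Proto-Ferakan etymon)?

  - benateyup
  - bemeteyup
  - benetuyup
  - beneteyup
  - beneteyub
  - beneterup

Tamek: *benategob > benategub > benateyub > benateyup > beneteyup  (by vowel merger, unconditioned shift, final devoicing, vowel merger)
Among the options, 'beneteyup' alone shows every Tamek change applied in order.

beneteyup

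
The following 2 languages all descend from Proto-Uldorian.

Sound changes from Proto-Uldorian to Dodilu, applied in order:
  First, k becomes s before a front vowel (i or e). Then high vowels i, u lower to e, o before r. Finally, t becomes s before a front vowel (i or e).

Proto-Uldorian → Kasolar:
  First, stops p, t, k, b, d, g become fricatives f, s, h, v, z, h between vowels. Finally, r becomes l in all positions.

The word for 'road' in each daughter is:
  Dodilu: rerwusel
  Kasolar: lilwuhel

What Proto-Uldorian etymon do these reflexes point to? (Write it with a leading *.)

Position 3: Dodilu has r, Kasolar has l. Dodilu preserves r here (none of its changes turn any other segment into r), so the proto-segment is *r.
Position 2: Dodilu has e, Kasolar has i. Kasolar preserves i here (none of its changes turn any other segment into i), so the proto-segment is *i.
This points to *rirwukel. Verify forward in each daughter:
Dodilu: start from *rirwukel.
  rule 1 (palatalisation): rirwukel → rirwusel
  rule 2 (pre-rhotic lowering): rirwusel → rerwusel
  rule 3: no change — rerwusel
  ⇒ Dodilu rerwusel
Kasolar: *rirwukel
  rirwukel → rirwuhel   [intervocalic lenition]
  rirwuhel → lilwuhel   [unconditioned shift]
  giving Kasolar lilwuhel.
*rirwukel is the unique common source.

*rirwukel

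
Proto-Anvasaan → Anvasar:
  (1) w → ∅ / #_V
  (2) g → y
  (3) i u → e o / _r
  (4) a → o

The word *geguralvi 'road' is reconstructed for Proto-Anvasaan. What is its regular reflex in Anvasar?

yeyorolvi

Anvasar: *geguralvi
  geguralvi (rule 1 does not apply)
  geguralvi → yeyuralvi   [unconditioned shift]
  yeyuralvi → yeyoralvi   [pre-rhotic lowering]
  yeyoralvi → yeyorolvi   [vowel merger]
  giving Anvasar yeyorolvi.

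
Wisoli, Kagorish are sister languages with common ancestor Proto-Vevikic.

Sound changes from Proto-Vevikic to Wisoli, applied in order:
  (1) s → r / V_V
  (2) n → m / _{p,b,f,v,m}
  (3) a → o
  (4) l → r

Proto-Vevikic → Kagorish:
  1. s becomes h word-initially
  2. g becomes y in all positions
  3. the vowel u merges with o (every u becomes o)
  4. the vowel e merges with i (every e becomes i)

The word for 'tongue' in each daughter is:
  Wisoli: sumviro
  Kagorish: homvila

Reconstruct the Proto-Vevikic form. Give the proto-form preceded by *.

*sumvila

Position 2: Wisoli has u, Kagorish has o. Wisoli preserves u here (none of its changes turn any other segment into u), so the proto-segment is *u.
Position 6: Wisoli has r, Kagorish has l. Kagorish preserves l here (none of its changes turn any other segment into l), so the proto-segment is *l.
This points to *sumvila. Verify forward in each daughter:
Wisoli: *sumvila > sumvilo > sumviro  (by vowel merger, unconditioned shift)
Kagorish: *sumvila
  sumvila → humvila   [debuccalisation]
  humvila (rule 2 does not apply)
  humvila → homvila   [vowel merger]
  homvila (rule 4 does not apply)
  giving Kagorish homvila.
*sumvila is the unique common source.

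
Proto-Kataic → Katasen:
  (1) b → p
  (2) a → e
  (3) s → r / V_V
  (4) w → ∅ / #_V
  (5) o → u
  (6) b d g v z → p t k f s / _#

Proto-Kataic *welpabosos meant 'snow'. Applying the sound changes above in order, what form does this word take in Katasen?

elpepurus

Katasen: *welpabosos > welpaposos > welpeposos > welpeporos > elpeporos > elpepurus  (by unconditioned shift, vowel merger, rhotacism, glide loss, vowel merger)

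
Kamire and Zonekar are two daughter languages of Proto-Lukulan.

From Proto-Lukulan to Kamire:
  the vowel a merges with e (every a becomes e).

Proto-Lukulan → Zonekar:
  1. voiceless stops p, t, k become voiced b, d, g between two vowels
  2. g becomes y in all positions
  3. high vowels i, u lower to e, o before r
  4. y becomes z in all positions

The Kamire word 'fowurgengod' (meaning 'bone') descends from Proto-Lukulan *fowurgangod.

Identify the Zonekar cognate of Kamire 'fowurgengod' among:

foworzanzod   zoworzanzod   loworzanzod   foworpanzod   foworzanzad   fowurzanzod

foworzanzod

Zonekar: *fowurgangod > fowuryanyod > foworyanyod > foworzanzod  (by unconditioned shift, pre-rhotic lowering, unconditioned shift)
Only 'foworzanzod' matches the regular Zonekar development of *fowurgangod.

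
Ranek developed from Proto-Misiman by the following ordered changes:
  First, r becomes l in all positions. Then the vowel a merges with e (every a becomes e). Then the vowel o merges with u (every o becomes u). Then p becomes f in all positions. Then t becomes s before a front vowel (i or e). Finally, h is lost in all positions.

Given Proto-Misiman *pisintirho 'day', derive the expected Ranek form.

Ranek: *pisintirho > pisintilho > pisintilhu > fisintilhu > fisinsilhu > fisinsilu  (by unconditioned shift, vowel merger, unconditioned shift, palatalisation, h-loss)

fisinsilu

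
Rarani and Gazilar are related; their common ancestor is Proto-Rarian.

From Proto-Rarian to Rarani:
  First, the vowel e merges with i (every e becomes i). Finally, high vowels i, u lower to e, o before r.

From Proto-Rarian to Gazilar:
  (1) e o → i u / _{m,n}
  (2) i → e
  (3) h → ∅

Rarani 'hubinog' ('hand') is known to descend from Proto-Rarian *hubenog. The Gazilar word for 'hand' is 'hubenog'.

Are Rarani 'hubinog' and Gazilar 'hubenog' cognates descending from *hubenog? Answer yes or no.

Derive the expected Gazilar reflex of *hubenog:
Gazilar: *hubenog > hubinog > hubenog > ubenog  (by pre-nasal raising, vowel merger, h-loss)
The regular Gazilar reflex would be 'ubenog', but the attested form is 'hubenog'. The correspondence is irregular, so they are not cognates (the Gazilar form has a different source).

no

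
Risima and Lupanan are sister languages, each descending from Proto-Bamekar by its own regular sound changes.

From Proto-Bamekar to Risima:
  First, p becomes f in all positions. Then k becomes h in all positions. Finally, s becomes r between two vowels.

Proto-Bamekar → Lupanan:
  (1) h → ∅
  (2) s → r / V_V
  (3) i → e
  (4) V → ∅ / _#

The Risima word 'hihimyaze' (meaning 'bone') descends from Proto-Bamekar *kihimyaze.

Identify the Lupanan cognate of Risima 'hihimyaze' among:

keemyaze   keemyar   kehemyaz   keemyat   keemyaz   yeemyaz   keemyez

keemyaz

Lupanan: start from *kihimyaze.
  rule 1 (h-loss): kihimyaze → kiimyaze
  rule 2: no change — kiimyaze
  rule 3 (vowel merger): kiimyaze → keemyaze
  rule 4 (apocope): keemyaze → keemyaz
  ⇒ Lupanan keemyaz
The other candidates each miss or misapply at least one Lupanan change.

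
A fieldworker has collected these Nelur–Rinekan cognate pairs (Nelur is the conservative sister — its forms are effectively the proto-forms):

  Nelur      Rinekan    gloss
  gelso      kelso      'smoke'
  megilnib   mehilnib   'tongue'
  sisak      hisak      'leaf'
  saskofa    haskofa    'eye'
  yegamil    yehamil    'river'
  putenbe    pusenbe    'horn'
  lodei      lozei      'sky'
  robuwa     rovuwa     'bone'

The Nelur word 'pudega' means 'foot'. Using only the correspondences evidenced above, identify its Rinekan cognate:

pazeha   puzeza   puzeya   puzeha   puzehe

puzeha

lodei ~ lozei — Nelur d corresponds to Rinekan z between vowels (before a front vowel).
yegamil ~ yehamil — Nelur g corresponds to Rinekan h between vowels (before a back vowel).
Applying these to Nelur 'pudega':
  pudega → puzega   (d→z between vowels (before a front vowel))
  puzega → puzeha   (g→h between vowels (before a back vowel))
So the Rinekan cognate is 'puzeha'.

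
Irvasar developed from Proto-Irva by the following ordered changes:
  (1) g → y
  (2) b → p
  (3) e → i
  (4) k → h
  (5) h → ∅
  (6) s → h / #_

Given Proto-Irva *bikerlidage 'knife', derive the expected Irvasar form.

piirlidayi

Irvasar: *bikerlidage > bikerlidaye > pikerlidaye > pikirlidayi > pihirlidayi > piirlidayi  (by unconditioned shift, unconditioned shift, vowel merger, unconditioned shift, h-loss)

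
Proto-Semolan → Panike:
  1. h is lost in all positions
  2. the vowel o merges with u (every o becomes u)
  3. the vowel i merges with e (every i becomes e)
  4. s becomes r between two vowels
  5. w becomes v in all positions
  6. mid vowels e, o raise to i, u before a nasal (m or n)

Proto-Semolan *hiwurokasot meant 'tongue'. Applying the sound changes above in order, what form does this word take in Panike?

evurukarut

Panike: *hiwurokasot
  hiwurokasot → iwurokasot   [h-loss]
  iwurokasot → iwurukasut   [vowel merger]
  iwurukasut → ewurukasut   [vowel merger]
  ewurukasut → ewurukarut   [rhotacism]
  ewurukarut → evurukarut   [unconditioned shift]
  evurukarut (rule 6 does not apply)
  giving Panike evurukarut.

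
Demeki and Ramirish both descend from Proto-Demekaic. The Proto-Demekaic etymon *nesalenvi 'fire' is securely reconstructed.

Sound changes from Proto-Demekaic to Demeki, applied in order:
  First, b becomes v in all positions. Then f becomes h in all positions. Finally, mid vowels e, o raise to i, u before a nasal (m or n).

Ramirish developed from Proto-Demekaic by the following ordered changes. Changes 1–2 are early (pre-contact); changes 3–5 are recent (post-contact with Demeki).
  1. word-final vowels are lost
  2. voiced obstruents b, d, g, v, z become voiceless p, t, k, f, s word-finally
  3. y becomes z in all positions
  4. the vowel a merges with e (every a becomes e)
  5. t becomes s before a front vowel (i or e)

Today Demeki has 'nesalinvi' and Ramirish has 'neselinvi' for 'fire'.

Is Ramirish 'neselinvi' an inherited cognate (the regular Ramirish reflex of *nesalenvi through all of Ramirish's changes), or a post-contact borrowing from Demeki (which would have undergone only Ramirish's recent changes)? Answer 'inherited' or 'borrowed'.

If inherited, *nesalenvi would pass through all of Ramirish's changes:
Ramirish: start from *nesalenvi.
  rule 1 (apocope): nesalenvi → nesalenv
  rule 2 (final devoicing): nesalenv → nesalenf
  rule 3: no change — nesalenf
  rule 4 (vowel merger): nesalenf → neselenf
  rule 5: no change — neselenf
  ⇒ Ramirish neselenf
If borrowed from Demeki 'nesalinvi' after the early changes, it would undergo only the recent ones:
  rule 3 (unconditioned shift): no change (nesalinvi)
  rule 4 (vowel merger): nesalinvi → neselinvi
  rule 5 (palatalisation): no change (neselinvi)
  ⇒ as a loan: neselinvi
Ramirish 'neselinvi' matches the loan outcome 'neselinvi', not the inherited 'neselenf' — it skipped the early Ramirish changes, so it was borrowed from Demeki.

borrowed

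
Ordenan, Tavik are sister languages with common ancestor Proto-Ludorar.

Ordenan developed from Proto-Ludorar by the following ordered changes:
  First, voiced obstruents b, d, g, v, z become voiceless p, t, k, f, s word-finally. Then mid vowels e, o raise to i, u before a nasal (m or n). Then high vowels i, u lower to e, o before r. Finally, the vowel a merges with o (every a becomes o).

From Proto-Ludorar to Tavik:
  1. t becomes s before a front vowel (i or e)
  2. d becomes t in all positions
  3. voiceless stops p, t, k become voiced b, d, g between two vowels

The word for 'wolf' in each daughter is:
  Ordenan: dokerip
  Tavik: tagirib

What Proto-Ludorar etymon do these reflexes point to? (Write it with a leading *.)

*dakirib

Position 4: Ordenan has e, Tavik has i. Tavik preserves i here (none of its changes turn any other segment into i), so the proto-segment is *i.
Position 2: Ordenan has o, Tavik has a. Tavik preserves a here (none of its changes turn any other segment into a), so the proto-segment is *a.
Position 1: Ordenan has d, Tavik has t. Ordenan preserves d here (none of its changes turn any other segment into d), so the proto-segment is *d.
This points to *dakirib. Verify forward in each daughter:
Ordenan: start from *dakirib.
  rule 1 (final devoicing): dakirib → dakirip
  rule 2: no change — dakirip
  rule 3 (pre-rhotic lowering): dakirip → dakerip
  rule 4 (vowel merger): dakerip → dokerip
  ⇒ Ordenan dokerip
Tavik: *dakirib
  dakirib (rule 1 does not apply)
  dakirib → takirib   [unconditioned shift]
  takirib → tagirib   [intervocalic voicing]
  giving Tavik tagirib.
No other proto-form is consistent with every reflex, so the reconstruction is *dakirib.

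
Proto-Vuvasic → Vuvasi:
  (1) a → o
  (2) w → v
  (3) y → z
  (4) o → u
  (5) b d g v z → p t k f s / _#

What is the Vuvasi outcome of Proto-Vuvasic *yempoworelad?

Vuvasi: start from *yempoworelad.
  rule 1 (vowel merger): yempoworelad → yempoworelod
  rule 2 (unconditioned shift): yempoworelod → yempovorelod
  rule 3 (unconditioned shift): yempovorelod → zempovorelod
  rule 4 (vowel merger): zempovorelod → zempuvurelud
  rule 5 (final devoicing): zempuvurelud → zempuvurelut
  ⇒ Vuvasi zempuvurelut

zempuvurelut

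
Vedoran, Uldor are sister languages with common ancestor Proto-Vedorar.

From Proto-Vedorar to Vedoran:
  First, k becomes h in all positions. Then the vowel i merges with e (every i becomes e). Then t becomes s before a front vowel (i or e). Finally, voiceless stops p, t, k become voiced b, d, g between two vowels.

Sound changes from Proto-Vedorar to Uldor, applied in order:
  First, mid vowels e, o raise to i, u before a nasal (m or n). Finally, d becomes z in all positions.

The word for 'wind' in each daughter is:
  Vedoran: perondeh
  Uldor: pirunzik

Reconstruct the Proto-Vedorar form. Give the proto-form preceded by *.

*pirondik

Position 7: Vedoran has e, Uldor has i. Taking the neighbouring segments as reconstructed: Vedoran e could go back to *e or *i; Uldor i can only go back to *i — the one source consistent with every daughter is *i.
Position 4: Vedoran has o, Uldor has u. Vedoran preserves o here (none of its changes turn any other segment into o), so the proto-segment is *o.
Position 8: Vedoran has h, Uldor has k. Uldor preserves k here (none of its changes turn any other segment into k), so the proto-segment is *k.
This points to *pirondik. Verify forward in each daughter:
Vedoran: start from *pirondik.
  rule 1 (unconditioned shift): pirondik → pirondih
  rule 2 (vowel merger): pirondih → perondeh
  rule 3: no change — perondeh
  rule 4: no change — perondeh
  ⇒ Vedoran perondeh
Uldor: *pirondik
  pirondik → pirundik   [pre-nasal raising]
  pirundik → pirunzik   [unconditioned shift]
  giving Uldor pirunzik.
*pirondik is the unique common source.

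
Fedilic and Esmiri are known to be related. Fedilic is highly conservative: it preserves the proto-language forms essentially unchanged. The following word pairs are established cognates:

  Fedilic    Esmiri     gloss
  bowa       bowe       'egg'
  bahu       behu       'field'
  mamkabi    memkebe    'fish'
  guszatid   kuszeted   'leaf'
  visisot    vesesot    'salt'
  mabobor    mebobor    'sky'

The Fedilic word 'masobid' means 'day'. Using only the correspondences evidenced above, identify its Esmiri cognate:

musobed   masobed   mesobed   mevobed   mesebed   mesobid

mesobed

bahu ~ behu, guszatid ~ kuszeted — Fedilic a corresponds to Esmiri e after a consonant, before a consonant other than r, m, n, p, b, f, v.
guszatid ~ kuszeted, visisot ~ vesesot — Fedilic i corresponds to Esmiri e after a consonant, before a consonant other than r, m, n, p, b, f, v.
Applying these to Fedilic 'masobid':
  masobid → mesobid   (a→e after a consonant, before a consonant other than r, m, n, p, b, f, v)
  mesobid → mesobed   (i→e after a consonant, before a consonant other than r, m, n, p, b, f, v)
So the Esmiri cognate is 'mesobed'.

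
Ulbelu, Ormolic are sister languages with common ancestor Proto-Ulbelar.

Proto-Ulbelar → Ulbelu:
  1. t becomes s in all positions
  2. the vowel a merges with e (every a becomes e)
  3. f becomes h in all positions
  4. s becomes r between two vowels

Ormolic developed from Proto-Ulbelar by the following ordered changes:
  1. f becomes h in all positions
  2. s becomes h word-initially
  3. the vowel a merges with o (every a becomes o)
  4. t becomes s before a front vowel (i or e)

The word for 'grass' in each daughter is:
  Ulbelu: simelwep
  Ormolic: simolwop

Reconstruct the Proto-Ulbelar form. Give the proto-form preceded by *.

Position 7: Ulbelu has e, Ormolic has o. Taking the neighbouring segments as reconstructed: Ulbelu e could go back to *a or *e; Ormolic o could go back to *a or *o — the one source consistent with every daughter is *a.
Position 4: Ulbelu has e, Ormolic has o. Taking the neighbouring segments as reconstructed: Ulbelu e could go back to *a or *e; Ormolic o could go back to *a or *o — the one source consistent with every daughter is *a.
Verify the candidate proto-form against each daughter:
Ulbelu: start from *timalwap.
  rule 1 (unconditioned shift): timalwap → simalwap
  rule 2 (vowel merger): simalwap → simelwep
  rule 3: no change — simelwep
  rule 4: no change — simelwep
  ⇒ Ulbelu simelwep
Ormolic: *timalwap
  timalwap (rule 1 does not apply)
  timalwap (rule 2 does not apply)
  timalwap → timolwop   [vowel merger]
  timolwop → simolwop   [palatalisation]
  giving Ormolic simolwop.
Only *timalwap yields all of Ulbelu simelwep, Ormolic simolwop.

*timalwap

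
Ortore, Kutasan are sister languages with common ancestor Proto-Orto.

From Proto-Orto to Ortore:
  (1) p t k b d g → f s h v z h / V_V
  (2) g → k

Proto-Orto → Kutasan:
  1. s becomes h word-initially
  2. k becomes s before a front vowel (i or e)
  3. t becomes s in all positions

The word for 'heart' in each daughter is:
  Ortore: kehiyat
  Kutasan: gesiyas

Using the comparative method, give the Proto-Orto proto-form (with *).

Position 7: Ortore has t, Kutasan has s. Ortore preserves t here (none of its changes turn any other segment into t), so the proto-segment is *t.
Position 1: Ortore has k, Kutasan has g. Kutasan preserves g here (none of its changes turn any other segment into g), so the proto-segment is *g.
Position 3: Ortore has h, Kutasan has s. Taking the neighbouring segments as reconstructed: Ortore h could go back to *k or *g or *h; Kutasan s could go back to *t or *k or *s — the one source consistent with every daughter is *k.
This points to *gekiyat. Verify forward in each daughter:
Ortore: start from *gekiyat.
  rule 1 (intervocalic lenition): gekiyat → gehiyat
  rule 2 (unconditioned shift): gehiyat → kehiyat
  ⇒ Ortore kehiyat
Kutasan: start from *gekiyat.
  rule 1: no change — gekiyat
  rule 2 (palatalisation): gekiyat → gesiyat
  rule 3 (unconditioned shift): gesiyat → gesiyas
  ⇒ Kutasan gesiyas
Only *gekiyat yields all of Ortore kehiyat, Kutasan gesiyas.

*gekiyat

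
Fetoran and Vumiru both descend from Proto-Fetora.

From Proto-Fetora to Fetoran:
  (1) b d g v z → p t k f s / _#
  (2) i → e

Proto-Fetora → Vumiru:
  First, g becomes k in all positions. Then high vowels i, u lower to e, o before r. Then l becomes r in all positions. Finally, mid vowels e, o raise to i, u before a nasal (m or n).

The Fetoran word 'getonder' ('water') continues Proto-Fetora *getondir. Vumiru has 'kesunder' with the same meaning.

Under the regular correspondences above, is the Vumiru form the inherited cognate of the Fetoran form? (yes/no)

Derive the expected Vumiru reflex of *getondir:
Vumiru: start from *getondir.
  rule 1 (unconditioned shift): getondir → ketondir
  rule 2 (pre-rhotic lowering): ketondir → ketonder
  rule 3: no change — ketonder
  rule 4 (pre-nasal raising): ketonder → ketunder
  ⇒ Vumiru ketunder
The regular Vumiru reflex would be 'ketunder', but the attested form is 'kesunder'. The correspondence is irregular, so they are not cognates (the Vumiru form has a different source).

no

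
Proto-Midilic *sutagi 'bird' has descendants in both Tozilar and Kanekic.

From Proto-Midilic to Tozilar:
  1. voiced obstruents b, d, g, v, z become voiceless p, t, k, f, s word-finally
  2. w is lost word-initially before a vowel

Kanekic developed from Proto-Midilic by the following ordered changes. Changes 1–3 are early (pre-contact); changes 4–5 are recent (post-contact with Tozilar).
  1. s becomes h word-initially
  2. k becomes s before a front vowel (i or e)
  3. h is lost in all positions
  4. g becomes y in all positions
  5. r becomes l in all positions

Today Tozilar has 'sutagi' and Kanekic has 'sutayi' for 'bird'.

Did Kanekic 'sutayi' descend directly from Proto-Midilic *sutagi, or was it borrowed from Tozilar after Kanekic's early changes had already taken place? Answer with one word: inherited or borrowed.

If inherited, *sutagi would pass through all of Kanekic's changes:
Kanekic: *sutagi
  sutagi → hutagi   [debuccalisation]
  hutagi (rule 2 does not apply)
  hutagi → utagi   [h-loss]
  utagi → utayi   [unconditioned shift]
  utayi (rule 5 does not apply)
  giving Kanekic utayi.
If borrowed from Tozilar 'sutagi' after the early changes, it would undergo only the recent ones:
  rule 4 (unconditioned shift): sutagi → sutayi
  rule 5 (unconditioned shift): no change (sutayi)
  ⇒ as a loan: sutayi
Kanekic 'sutayi' matches the loan outcome 'sutayi', not the inherited 'utayi' — it skipped the early Kanekic changes, so it was borrowed from Tozilar.

borrowed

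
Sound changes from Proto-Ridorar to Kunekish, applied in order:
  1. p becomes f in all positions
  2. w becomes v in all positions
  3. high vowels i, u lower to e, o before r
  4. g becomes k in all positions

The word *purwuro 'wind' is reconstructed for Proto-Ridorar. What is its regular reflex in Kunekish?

Kunekish: *purwuro
  purwuro → furwuro   [unconditioned shift]
  furwuro → furvuro   [unconditioned shift]
  furvuro → forvoro   [pre-rhotic lowering]
  forvoro (rule 4 does not apply)
  giving Kunekish forvoro.

forvoro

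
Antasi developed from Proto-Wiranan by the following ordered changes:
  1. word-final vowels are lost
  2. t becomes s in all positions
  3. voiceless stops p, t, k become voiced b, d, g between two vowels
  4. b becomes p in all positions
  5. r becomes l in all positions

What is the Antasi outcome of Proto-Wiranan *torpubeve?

Antasi: *torpubeve > torpubev > sorpubev > sorpupev > solpupev  (by apocope, unconditioned shift, unconditioned shift, unconditioned shift)

solpupev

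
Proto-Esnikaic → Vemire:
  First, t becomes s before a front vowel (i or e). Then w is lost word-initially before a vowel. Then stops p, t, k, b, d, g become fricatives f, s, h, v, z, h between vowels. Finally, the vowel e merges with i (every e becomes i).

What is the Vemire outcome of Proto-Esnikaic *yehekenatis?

Vemire: *yehekenatis
  yehekenatis → yehekenasis   [palatalisation]
  yehekenasis (rule 2 does not apply)
  yehekenasis → yehehenasis   [intervocalic lenition]
  yehehenasis → yihihinasis   [vowel merger]
  giving Vemire yihihinasis.

yihihinasis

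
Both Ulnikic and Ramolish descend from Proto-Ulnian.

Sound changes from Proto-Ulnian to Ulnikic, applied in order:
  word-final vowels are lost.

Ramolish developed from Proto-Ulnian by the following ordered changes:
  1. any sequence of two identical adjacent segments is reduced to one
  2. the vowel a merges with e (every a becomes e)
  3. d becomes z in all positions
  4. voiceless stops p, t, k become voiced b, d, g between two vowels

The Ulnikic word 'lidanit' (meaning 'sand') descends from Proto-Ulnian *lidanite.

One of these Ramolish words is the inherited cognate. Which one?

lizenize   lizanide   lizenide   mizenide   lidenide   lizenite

lizenide

Ramolish: *lidanite > lidenite > lizenite > lizenide  (by vowel merger, unconditioned shift, intervocalic voicing)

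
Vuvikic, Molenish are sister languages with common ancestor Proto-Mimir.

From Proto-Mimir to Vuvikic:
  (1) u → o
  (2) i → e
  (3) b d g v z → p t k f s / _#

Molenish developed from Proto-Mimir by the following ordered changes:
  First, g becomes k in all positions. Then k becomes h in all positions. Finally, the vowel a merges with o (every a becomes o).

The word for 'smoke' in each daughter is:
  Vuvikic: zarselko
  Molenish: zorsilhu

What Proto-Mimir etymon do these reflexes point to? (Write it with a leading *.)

Position 5: Vuvikic has e, Molenish has i. Molenish preserves i here (none of its changes turn any other segment into i), so the proto-segment is *i.
Position 8: Vuvikic has o, Molenish has u. Molenish preserves u here (none of its changes turn any other segment into u), so the proto-segment is *u.
Position 7: Vuvikic has k, Molenish has h. Taking the neighbouring segments as reconstructed: Vuvikic k can only go back to *k; Molenish h could go back to *k or *g or *h — the one source consistent with every daughter is *k.
This points to *zarsilku. Verify forward in each daughter:
Vuvikic: start from *zarsilku.
  rule 1 (vowel merger): zarsilku → zarsilko
  rule 2 (vowel merger): zarsilko → zarselko
  rule 3: no change — zarselko
  ⇒ Vuvikic zarselko
Molenish: *zarsilku
  zarsilku (rule 1 does not apply)
  zarsilku → zarsilhu   [unconditioned shift]
  zarsilhu → zorsilhu   [vowel merger]
  giving Molenish zorsilhu.
Only *zarsilku yields all of Vuvikic zarselko, Molenish zorsilhu.

*zarsilku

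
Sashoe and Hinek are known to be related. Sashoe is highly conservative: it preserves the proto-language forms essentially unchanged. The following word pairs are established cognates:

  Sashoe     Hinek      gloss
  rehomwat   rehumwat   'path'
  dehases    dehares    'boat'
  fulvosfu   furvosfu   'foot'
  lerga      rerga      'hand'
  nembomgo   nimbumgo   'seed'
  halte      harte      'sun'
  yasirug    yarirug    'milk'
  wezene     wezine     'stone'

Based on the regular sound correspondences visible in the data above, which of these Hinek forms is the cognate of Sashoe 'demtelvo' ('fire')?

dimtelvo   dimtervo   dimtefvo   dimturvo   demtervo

dimtervo

nembomgo ~ nimbumgo — Sashoe e corresponds to Hinek i after a consonant, before a nasal.
fulvosfu ~ furvosfu — Sashoe l corresponds to Hinek r after a vowel, before a labial obstruent.
Applying these to Sashoe 'demtelvo':
  demtelvo → dimtelvo   (e→i after a consonant, before a nasal)
  dimtelvo → dimtervo   (l→r after a vowel, before a labial obstruent)
So the Hinek cognate is 'dimtervo'.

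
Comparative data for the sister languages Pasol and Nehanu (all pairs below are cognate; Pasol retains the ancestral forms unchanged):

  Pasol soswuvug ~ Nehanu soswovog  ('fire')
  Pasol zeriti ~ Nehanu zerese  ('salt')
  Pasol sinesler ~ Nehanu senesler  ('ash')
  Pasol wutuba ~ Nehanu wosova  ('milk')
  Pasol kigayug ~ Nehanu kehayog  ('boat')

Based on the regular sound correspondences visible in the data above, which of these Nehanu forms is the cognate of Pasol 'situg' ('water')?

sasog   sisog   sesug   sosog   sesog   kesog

sesog

zeriti ~ zerese, kigayug ~ kehayog — Pasol i corresponds to Nehanu e after a consonant, before a consonant other than r, m, n, p, b, f, v.
wutuba ~ wosova — Pasol t corresponds to Nehanu s between vowels (before a back vowel).
soswuvug ~ soswovog, wutuba ~ wosova — Pasol u corresponds to Nehanu o after a consonant, before a consonant other than r, m, n, p, b, f, v.
Applying these to Pasol 'situg':
  situg → setug   (i→e after a consonant, before a consonant other than r, m, n, p, b, f, v)
  setug → sesug   (t→s between vowels (before a back vowel))
  sesug → sesog   (u→o after a consonant, before a consonant other than r, m, n, p, b, f, v)
So the Nehanu cognate is 'sesog'.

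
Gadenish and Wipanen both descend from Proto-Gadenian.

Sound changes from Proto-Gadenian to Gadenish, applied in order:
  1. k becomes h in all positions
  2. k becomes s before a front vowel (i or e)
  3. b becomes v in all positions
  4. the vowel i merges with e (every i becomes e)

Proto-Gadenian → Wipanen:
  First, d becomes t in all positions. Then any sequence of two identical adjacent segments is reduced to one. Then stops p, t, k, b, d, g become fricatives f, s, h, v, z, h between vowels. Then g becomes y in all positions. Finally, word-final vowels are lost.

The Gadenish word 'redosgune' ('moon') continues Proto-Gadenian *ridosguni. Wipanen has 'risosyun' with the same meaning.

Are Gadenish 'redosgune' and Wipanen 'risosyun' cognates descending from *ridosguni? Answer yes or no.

yes

Derive the expected Wipanen reflex of *ridosguni:
Wipanen: *ridosguni > ritosguni > risosguni > risosyuni > risosyun  (by unconditioned shift, intervocalic lenition, unconditioned shift, apocope)
Wipanen 'risosyun' matches the regular reflex exactly, so the pair is cognate.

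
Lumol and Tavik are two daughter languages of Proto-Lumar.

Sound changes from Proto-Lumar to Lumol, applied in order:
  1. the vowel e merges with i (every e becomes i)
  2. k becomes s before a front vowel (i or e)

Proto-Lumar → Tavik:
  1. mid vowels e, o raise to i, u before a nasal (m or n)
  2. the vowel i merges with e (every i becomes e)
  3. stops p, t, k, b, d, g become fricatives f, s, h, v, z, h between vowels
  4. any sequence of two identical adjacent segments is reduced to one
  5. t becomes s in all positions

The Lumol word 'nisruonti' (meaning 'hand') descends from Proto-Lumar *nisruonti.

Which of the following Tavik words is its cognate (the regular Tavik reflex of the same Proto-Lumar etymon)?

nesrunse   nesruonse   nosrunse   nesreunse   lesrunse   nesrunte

nesrunse

Tavik: *nisruonti > nisruunti > nesruunte > nesrunte > nesrunse  (by pre-nasal raising, vowel merger, degemination, unconditioned shift)
Only 'nesrunse' matches the regular Tavik development of *nisruonti.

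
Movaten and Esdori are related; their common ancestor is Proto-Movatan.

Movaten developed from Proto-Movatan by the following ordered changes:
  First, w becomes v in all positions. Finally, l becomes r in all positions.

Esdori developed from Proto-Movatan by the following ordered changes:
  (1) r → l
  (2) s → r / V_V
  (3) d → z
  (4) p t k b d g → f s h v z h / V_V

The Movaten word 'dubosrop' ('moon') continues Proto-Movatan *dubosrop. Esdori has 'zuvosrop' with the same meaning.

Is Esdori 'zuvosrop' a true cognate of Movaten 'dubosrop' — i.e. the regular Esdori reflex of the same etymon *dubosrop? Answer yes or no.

no

Derive the expected Esdori reflex of *dubosrop:
Esdori: start from *dubosrop.
  rule 1 (unconditioned shift): dubosrop → duboslop
  rule 2: no change — duboslop
  rule 3 (unconditioned shift): duboslop → zuboslop
  rule 4 (intervocalic lenition): zuboslop → zuvoslop
  ⇒ Esdori zuvoslop
The regular Esdori reflex would be 'zuvoslop', but the attested form is 'zuvosrop'. The correspondence is irregular, so they are not cognates (the Esdori form has a different source).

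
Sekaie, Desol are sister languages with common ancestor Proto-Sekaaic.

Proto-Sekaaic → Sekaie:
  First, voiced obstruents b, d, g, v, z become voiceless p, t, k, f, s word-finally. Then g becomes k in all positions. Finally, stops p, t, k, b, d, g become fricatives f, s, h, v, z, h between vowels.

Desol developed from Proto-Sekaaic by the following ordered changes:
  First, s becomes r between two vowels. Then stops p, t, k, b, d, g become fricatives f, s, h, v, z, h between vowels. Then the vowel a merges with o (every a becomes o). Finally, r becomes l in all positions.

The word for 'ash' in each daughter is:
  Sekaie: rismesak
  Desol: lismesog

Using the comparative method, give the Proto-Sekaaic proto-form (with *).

*rismetag

Position 6: Sekaie has s, Desol has s. Taking the neighbouring segments as reconstructed: Sekaie s could go back to *t or *s; Desol s can only go back to *t — the one source consistent with every daughter is *t.
Position 8: Sekaie has k, Desol has g. Desol preserves g here (none of its changes turn any other segment into g), so the proto-segment is *g.
Verify the candidate proto-form against each daughter:
Sekaie: start from *rismetag.
  rule 1 (final devoicing): rismetag → rismetak
  rule 2: no change — rismetak
  rule 3 (intervocalic lenition): rismetak → rismesak
  ⇒ Sekaie rismesak
Desol: *rismetag > rismesag > rismesog > lismesog  (by intervocalic lenition, vowel merger, unconditioned shift)
*rismetag is the unique common source.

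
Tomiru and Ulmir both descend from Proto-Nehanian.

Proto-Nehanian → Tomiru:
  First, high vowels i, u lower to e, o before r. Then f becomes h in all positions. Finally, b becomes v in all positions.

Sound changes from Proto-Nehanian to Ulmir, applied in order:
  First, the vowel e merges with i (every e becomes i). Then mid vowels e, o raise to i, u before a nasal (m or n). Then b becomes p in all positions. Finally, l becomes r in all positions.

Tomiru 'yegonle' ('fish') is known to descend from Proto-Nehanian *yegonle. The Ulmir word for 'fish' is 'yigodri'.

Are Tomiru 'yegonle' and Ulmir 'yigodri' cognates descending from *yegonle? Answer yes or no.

Derive the expected Ulmir reflex of *yegonle:
Ulmir: *yegonle
  yegonle → yigonli   [vowel merger]
  yigonli → yigunli   [pre-nasal raising]
  yigunli (rule 3 does not apply)
  yigunli → yigunri   [unconditioned shift]
  giving Ulmir yigunri.
The regular Ulmir reflex would be 'yigunri', but the attested form is 'yigodri'. The correspondence is irregular, so they are not cognates (the Ulmir form has a different source).

no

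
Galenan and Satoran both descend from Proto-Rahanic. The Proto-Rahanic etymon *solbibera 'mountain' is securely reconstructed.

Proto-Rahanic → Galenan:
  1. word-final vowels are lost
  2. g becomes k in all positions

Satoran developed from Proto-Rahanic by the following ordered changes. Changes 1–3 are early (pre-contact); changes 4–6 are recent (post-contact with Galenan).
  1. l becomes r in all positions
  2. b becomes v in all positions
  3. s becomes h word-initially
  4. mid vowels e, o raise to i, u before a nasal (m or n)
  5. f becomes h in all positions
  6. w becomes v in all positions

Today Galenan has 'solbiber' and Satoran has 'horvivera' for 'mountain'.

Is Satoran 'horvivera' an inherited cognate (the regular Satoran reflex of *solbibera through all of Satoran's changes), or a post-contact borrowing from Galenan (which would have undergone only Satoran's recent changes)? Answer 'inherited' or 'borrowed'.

inherited

If inherited, *solbibera would pass through all of Satoran's changes:
Satoran: start from *solbibera.
  rule 1 (unconditioned shift): solbibera → sorbibera
  rule 2 (unconditioned shift): sorbibera → sorvivera
  rule 3 (debuccalisation): sorvivera → horvivera
  rule 4: no change — horvivera
  rule 5: no change — horvivera
  rule 6: no change — horvivera
  ⇒ Satoran horvivera
If borrowed from Galenan 'solbiber' after the early changes, it would undergo only the recent ones:
  rule 4 (pre-nasal raising): no change (solbiber)
  rule 5 (unconditioned shift): no change (solbiber)
  rule 6 (unconditioned shift): no change (solbiber)
  ⇒ as a loan: solbiber
Satoran 'horvivera' matches the inherited outcome exactly, so it is an inherited cognate, not a loan.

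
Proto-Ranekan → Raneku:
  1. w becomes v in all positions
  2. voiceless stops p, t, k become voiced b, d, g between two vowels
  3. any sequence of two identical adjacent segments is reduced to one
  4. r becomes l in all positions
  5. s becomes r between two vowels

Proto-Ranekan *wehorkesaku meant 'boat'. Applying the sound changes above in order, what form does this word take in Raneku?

Raneku: start from *wehorkesaku.
  rule 1 (unconditioned shift): wehorkesaku → vehorkesaku
  rule 2 (intervocalic voicing): vehorkesaku → vehorkesagu
  rule 3: no change — vehorkesagu
  rule 4 (unconditioned shift): vehorkesagu → veholkesagu
  rule 5 (rhotacism): veholkesagu → veholkeragu
  ⇒ Raneku veholkeragu

veholkeragu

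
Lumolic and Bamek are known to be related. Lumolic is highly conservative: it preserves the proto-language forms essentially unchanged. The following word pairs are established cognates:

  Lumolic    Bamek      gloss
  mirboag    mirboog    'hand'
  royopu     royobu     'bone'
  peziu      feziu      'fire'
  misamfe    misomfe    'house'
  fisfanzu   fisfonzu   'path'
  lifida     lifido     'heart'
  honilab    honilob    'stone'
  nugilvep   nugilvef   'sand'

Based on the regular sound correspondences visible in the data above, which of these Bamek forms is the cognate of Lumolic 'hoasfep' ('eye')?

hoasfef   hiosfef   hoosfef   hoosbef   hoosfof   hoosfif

hoosfef

mirboag ~ mirboog — Lumolic a corresponds to Bamek o after a vowel, before a consonant other than r, m, n, p, b, f, v.
nugilvep ~ nugilvef — Lumolic p corresponds to Bamek f word-finally.
Applying these to Lumolic 'hoasfep':
  hoasfep → hoosfep   (a→o after a vowel, before a consonant other than r, m, n, p, b, f, v)
  hoosfep → hoosfef   (p→f word-finally)
So the Bamek cognate is 'hoosfef'.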